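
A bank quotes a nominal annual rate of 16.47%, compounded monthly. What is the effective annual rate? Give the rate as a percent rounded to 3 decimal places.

EAR = (1 + 16.47%/12)^12 − 1 = (1 + 0.013725)^12 − 1.
(1 + 0.013725)^12 ≈ 1.17772, so EAR ≈ 17.77195%.

17.772%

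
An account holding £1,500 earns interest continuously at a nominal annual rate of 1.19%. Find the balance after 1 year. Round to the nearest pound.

£1,518

A = P·e^(rt) = 1,500·e^(0.0119·1) = 1,500·e^0.0119.
e^0.0119 ≈ 1.011971087, so A ≈ 1,517.9566.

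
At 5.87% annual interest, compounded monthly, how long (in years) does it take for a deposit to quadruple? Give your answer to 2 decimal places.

(1 + 0.00489167)^(12t) = 4.
12t = ln 4 / ln(1 + 0.00489167) ≈ 1.3863/0.00487974 ≈ 284.0918.
t ≈ 23.6743.

23.67 years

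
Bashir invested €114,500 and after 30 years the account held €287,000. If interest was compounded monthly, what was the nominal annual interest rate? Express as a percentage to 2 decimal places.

3.07%

(1 + r/12)^360 = 287,000/114,500 = 2.50655.
1 + r/12 = 2.50655^(1/360) ≈ 1.002556, so r/12 ≈ 0.00255578.
r ≈ 12·0.00255578 = 3.06694%.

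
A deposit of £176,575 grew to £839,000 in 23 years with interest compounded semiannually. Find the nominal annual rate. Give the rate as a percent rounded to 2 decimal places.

(1 + r/2)^46 = 839,000/176,575 = 4.75152.
1 + r/2 = 4.75152^(1/46) ≈ 1.03446, so r/2 ≈ 0.0344601.
r ≈ 2·0.0344601 = 6.89203%.

6.89%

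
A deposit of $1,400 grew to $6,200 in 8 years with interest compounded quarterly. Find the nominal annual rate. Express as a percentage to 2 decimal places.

The 32-period growth factor is 6,200/1,400 = 4.42857.
r/4 = 4.42857^(1/32) − 1 ≈ 0.0476006, so r ≈ 4·0.0476006 = 19.04024%.

19.04%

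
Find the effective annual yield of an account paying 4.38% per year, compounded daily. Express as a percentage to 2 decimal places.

4.48%

One year is 365 periods at 0.00012 each: (1 + 0.00012)^365 ≈ 1.044771.
EAR = 1.044771 − 1 ≈ 4.47706%.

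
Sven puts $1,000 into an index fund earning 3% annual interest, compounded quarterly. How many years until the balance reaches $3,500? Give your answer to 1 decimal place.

41.9 years

We need (1 + 0.0075)^(4t) = 3.5, so 4t = ln 3.5 / ln 1.0075 ≈ 167.6607.
t ≈ 167.6607/4 = 41.9152 years.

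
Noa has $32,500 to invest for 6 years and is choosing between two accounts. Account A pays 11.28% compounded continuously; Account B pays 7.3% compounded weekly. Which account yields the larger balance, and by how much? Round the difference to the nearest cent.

Account A, by $13,599.38

Account A growth factor: e^(0.1128·6) = e^0.6768 ≈ 1.967571419; balance ≈ 63,946.0711.
Account B growth factor: (1 + 0.073/52)^312 ≈ 1.5491290118; balance ≈ 50,346.6929.
Account A is larger by 13,599.3782.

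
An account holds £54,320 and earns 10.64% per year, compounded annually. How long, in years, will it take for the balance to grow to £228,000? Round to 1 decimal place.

14.2 years

(1 + 0.1064)^t = 228,000/54,320 = 4.1973.
t·ln(1 + 0.1064) = ln(4.1973); t = 1.4345/0.101112 ≈ 14.1868.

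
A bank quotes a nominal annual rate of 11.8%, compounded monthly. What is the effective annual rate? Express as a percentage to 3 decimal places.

One year is 12 periods at 0.00983333 each: (1 + 0.00983333)^12 ≈ 1.124596.
EAR = 1.124596 − 1 ≈ 12.45957%.

12.460%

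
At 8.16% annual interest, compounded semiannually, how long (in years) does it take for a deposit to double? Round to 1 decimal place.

8.7 years

(1 + 0.0408)^(2t) = 2.
2t = ln 2 / ln(1 + 0.0408) ≈ 0.69315/0.0399896 ≈ 17.3332.
t ≈ 8.6666.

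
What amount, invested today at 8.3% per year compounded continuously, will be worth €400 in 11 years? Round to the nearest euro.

P = A·e^(−rt) = 400·e^(−0.913).
e^(−0.913) ≈ 0.401318461, so P ≈ 160.5274.

€161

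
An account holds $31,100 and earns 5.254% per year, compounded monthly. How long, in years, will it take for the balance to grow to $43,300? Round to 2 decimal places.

We need (1 + 0.00437833)^(12t) = 1.3923, so 12t = ln 1.3923 / ln 1.004378 ≈ 75.7523.
t ≈ 75.7523/12 = 6.3127 years.

6.31 years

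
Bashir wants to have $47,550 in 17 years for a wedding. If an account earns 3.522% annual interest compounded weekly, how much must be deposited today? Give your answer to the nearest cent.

Periodic rate = 3.522%/52 = 0.000677308; 884 periods.
P = 47,550/(1 + 0.03522/52)^884 ≈ 47,550/1.8194555826 ≈ 26,134.1912.

$26,134.19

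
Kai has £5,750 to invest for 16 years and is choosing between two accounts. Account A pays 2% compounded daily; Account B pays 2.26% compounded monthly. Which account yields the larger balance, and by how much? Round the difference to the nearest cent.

A: (1 + 0.02/365)^5840 ≈ 1.377115691, so 5,750 × 1.377115691 ≈ 7,918.4152.
B: (1 + 0.0226/12)^192 ≈ 1.435136433, so 5,750 × 1.435136433 ≈ 8,252.0345.
Difference ≈ 333.6193 in favor of B.

Account B, by £333.62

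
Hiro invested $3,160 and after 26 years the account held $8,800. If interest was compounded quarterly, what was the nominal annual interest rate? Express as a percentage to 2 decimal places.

3.96%

The 104-period growth factor is 8,800/3,160 = 2.78481.
r/4 = 2.78481^(1/104) − 1 ≈ 0.00989653, so r ≈ 4·0.00989653 = 3.95861%.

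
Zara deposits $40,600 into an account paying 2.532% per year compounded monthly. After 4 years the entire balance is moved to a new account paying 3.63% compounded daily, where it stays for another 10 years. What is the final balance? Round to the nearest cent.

After 4 years at 2.532%: 40,600 × 1.1064683757 ≈ 44,922.6161.
Then 10 years at 3.63%: 44,922.6161 × 1.4376099111 ≈ 64,581.1981.

$64,581.20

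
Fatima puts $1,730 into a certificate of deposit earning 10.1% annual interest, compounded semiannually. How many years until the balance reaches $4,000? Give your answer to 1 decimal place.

8.5 years

We need (1 + 0.0505)^(2t) = 2.3121, so 2t = ln 2.3121 / ln 1.0505 ≈ 17.0131.
t ≈ 17.0131/2 = 8.5066 years.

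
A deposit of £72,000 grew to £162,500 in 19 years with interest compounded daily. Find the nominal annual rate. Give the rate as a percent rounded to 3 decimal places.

(1 + r/365)^6935 = 162,500/72,000 = 2.25694.
1 + r/365 = 2.25694^(1/6935) ≈ 1.000117, so r/365 ≈ 0.000117384.
r ≈ 365·0.000117384 = 4.28452%.

4.285%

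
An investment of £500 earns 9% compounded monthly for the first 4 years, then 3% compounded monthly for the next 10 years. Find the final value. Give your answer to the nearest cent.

Phase 1: 500·(1 + 0.0075)^48 ≈ 715.7027.
Phase 2: 715.7027·(1 + 0.0025)^120 ≈ 965.7359.

£965.74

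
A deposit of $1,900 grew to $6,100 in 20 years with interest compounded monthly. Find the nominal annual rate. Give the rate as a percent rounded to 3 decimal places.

The 240-period growth factor is 6,100/1,900 = 3.21053.
r/12 = 3.21053^(1/240) − 1 ≈ 0.00487198, so r ≈ 12·0.00487198 = 5.84637%.

5.846%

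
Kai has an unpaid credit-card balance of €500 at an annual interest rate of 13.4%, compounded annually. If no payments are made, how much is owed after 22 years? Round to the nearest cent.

Growth factor = (1 + 0.134)^22 ≈ 15.90329812.
A ≈ 500 × 15.90329812 ≈ 7,951.6491.

€7,951.65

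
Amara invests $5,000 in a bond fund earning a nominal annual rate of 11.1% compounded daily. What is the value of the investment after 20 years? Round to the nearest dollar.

$46,021

Periodic rate = 11.1%/365 = 0.00030411; periods = 365·20 = 7300.
A = 5,000·(1 + 0.111/365)^7300 ≈ 5,000·9.2042239784 ≈ 46,021.1199.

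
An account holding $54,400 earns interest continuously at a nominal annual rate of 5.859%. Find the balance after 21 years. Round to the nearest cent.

$186,187.49

A = P·e^(rt) = 54,400·e^(0.05859·21) = 54,400·e^1.23039.
e^1.23039 ≈ 3.42256407603, so A ≈ 186,187.4857.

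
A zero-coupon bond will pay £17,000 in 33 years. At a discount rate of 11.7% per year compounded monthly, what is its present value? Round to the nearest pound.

£365

Growth factor = (1 + 0.00975)^396 ≈ 46.63256341.
P = 17,000/46.63256341 ≈ 364.5521.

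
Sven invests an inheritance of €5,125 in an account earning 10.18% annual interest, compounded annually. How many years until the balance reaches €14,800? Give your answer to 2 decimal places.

10.94 years

We need (1 + 0.1018)^t = 2.8878, so t = ln 2.8878 / ln 1.1018 ≈ 10.9391.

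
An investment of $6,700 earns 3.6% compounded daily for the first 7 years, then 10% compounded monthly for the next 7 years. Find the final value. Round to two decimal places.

Phase 1: 6,700·(1 + 0.036/365)^2555 ≈ 8,620.0863.
Phase 2: 8,620.0863·(1 + 0.1/12)^84 ≈ 17,308.4451.

$17,308.45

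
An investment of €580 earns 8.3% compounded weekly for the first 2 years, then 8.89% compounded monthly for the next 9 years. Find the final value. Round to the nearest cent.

€1,519.36

Phase 1: 580·(1 + 0.083/52)^104 ≈ 684.6418.
Phase 2: 684.6418·(1 + 0.0889/12)^108 ≈ 1,519.3633.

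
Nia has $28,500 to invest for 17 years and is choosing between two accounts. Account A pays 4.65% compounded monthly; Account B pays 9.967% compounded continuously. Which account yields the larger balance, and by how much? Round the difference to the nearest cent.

Account A growth factor: (1 + 0.003875)^204 ≈ 2.2011332721; balance ≈ 62,732.2983.
Account B growth factor: e^(0.09967·17) = e^1.69439 ≈ 5.44332452432; balance ≈ 155,134.7489.
Account B is larger by 92,402.4507.

Account B, by $92,402.45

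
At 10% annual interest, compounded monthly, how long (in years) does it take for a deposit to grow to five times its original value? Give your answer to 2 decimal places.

(1 + 0.00833333)^(12t) = 5.
12t = ln 5 / ln(1 + 0.00833333) ≈ 1.6094/0.0082988 ≈ 193.9362.
t ≈ 16.1613.

16.16 years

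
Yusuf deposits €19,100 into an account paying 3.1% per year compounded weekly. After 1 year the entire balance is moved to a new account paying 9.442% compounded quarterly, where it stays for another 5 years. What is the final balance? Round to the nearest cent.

Phase 1: 19,100·(1 + 0.031/52)^52 ≈ 19,701.1911.
Phase 2: 19,701.1911·(1 + 0.023605)^20 ≈ 31,415.2454.

€31,415.25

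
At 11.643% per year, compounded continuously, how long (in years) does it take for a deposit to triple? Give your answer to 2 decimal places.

9.44 years

e^(0.11643t) = 3, so 0.11643t = ln 3 ≈ 1.0986.
t ≈ 1.0986/0.11643 ≈ 9.4358.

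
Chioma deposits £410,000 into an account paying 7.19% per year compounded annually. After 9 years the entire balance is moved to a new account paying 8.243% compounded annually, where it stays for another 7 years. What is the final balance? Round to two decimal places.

£1,333,432.51

Phase 1: 410,000·(1 + 0.0719)^9 ≈ 765,900.3977.
Phase 2: 765,900.3977·(1 + 0.08243)^7 ≈ 1,333,432.5056.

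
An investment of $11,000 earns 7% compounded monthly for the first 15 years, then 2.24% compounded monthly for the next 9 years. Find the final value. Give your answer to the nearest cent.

After 15 years at 7%: 11,000 × 2.8489467309 ≈ 31,338.4140.
Then 9 years at 2.24%: 31,338.4140 × 1.2231286873 ≈ 38,330.9132.

$38,330.91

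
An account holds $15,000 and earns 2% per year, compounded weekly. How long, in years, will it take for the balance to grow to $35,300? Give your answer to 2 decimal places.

(1 + 0.000384615)^(52t) = 35,300/15,000 = 2.3533.
52t·ln(1 + 0.000384615) = ln(2.3533); 52t = 0.85583/0.000384541 ≈ 2225.5931.
t ≈ 42.7999 years.

42.80 years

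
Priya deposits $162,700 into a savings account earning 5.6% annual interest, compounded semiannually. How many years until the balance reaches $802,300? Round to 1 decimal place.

We need (1 + 0.028)^(2t) = 4.9312, so 2t = ln 4.9312 / ln 1.028 ≈ 57.7789.
t ≈ 57.7789/2 = 28.8895 years.

28.9 years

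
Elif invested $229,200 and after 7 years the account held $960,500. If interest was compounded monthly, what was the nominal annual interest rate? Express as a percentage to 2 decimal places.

20.64%

(1 + r/12)^84 = 960,500/229,200 = 4.19066.
1 + r/12 = 4.19066^(1/84) ≈ 1.017204, so r/12 ≈ 0.0172042.
r ≈ 12·0.0172042 = 20.64499%.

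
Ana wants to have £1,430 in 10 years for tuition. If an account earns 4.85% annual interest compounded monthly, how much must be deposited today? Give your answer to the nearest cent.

Growth factor = (1 + 0.0485/12)^120 ≈ 1.6225882.
P = 1,430/1.6225882 ≈ 881.3080.

£881.31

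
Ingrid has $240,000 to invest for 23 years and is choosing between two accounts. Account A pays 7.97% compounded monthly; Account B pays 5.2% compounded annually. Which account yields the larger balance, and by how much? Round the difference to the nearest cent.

Account A, by $721,563.56

A: (1 + 0.0797/12)^276 ≈ 6.215457910979, so 240,000 × 6.215457910979 ≈ 1,491,709.8986.
B: (1 + 0.052)^23 ≈ 3.20894309572, so 240,000 × 3.20894309572 ≈ 770,146.3430.
Difference ≈ 721,563.5557 in favor of A.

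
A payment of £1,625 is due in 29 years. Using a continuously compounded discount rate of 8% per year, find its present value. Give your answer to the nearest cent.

£159.69

P = A·e^(−rt) = 1,625·e^(−2.32).
e^(−2.32) ≈ 0.0982735856, so P ≈ 159.6946.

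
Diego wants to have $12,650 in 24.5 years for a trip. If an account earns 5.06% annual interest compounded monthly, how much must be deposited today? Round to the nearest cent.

Growth factor = (1 + 0.0506/12)^294 ≈ 3.4455847314.
P = 12,650/3.4455847314 ≈ 3,671.3652.

$3,671.37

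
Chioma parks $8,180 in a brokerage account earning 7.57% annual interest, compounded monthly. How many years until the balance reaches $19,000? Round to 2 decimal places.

11.17 years

(1 + 0.00630833)^(12t) = 19,000/8,180 = 2.3227.
12t·ln(1 + 0.00630833) = ln(2.3227); 12t = 0.84275/0.00628852 ≈ 134.0136.
t ≈ 11.1678 years.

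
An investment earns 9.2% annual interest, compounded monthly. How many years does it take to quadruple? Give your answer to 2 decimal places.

15.13 years

(1 + 0.00766667)^(12t) = 4.
12t = ln 4 / ln(1 + 0.00766667) ≈ 1.3863/0.00763743 ≈ 181.5133.
t ≈ 15.1261.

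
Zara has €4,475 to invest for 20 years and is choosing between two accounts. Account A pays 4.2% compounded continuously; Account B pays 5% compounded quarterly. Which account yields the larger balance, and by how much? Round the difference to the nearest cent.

A: e^(0.042·20) = e^0.84 ≈ 2.3163669768, so 4,475 × 2.3163669768 ≈ 10,365.7422.
B: (1 + 0.0125)^80 ≈ 2.7014849408, so 4,475 × 2.7014849408 ≈ 12,089.1451.
Difference ≈ 1,723.4029 in favor of B.

Account B, by €1,723.40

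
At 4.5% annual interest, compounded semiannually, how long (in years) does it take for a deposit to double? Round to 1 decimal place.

(1 + 0.0225)^(2t) = 2.
2t = ln 2 / ln(1 + 0.0225) ≈ 0.69315/0.0222506 ≈ 31.1518.
t ≈ 15.5759.

15.6 years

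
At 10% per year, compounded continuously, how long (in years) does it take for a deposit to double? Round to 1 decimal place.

e^(0.1t) = 2, so 0.1t = ln 2 ≈ 0.69315.
t ≈ 0.69315/0.1 ≈ 6.9315.

6.9 years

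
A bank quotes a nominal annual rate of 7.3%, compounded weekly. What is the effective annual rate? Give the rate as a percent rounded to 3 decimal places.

7.568%

One year is 52 periods at 0.00140385 each: (1 + 0.00140385)^52 ≈ 1.075675.
EAR = 1.075675 − 1 ≈ 7.56755%.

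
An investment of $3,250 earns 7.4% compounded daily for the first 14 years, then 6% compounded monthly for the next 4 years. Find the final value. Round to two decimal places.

After 14 years at 7.4%: 3,250 × 2.8176268695 ≈ 9,157.2873.
Then 4 years at 6%: 9,157.2873 × 1.2704891611 ≈ 11,634.2343.

$11,634.23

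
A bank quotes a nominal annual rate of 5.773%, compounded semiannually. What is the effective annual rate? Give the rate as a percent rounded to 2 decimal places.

5.86%

One year is 2 periods at 0.028865 each: (1 + 0.028865)^2 ≈ 1.058563.
EAR = 1.058563 − 1 ≈ 5.85632%.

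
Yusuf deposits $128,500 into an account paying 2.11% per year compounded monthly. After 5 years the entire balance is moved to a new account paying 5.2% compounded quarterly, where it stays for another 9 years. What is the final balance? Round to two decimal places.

Phase 1: 128,500·(1 + 0.0211/12)^60 ≈ 142,784.4658.
Phase 2: 142,784.4658·(1 + 0.013)^36 ≈ 227,311.2834.

$227,311.28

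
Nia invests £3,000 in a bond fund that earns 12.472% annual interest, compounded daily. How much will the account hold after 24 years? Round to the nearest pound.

Periodic rate = 12.472%/365 = 0.000341699; periods = 365·24 = 8760.
A = 3,000·(1 + 0.12472/365)^8760 ≈ 3,000·19.940816601 ≈ 59,822.4498.

£59,822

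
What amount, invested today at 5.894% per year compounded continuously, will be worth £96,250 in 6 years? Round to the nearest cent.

P = A·e^(−rt) = 96,250·e^(−0.35364).
e^(−0.35364) ≈ 0.70212768783, so P ≈ 67,579.7900.

£67,579.79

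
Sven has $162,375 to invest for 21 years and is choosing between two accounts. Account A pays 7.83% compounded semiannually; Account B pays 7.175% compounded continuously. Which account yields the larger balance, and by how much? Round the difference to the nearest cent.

A: (1 + 0.03915)^42 ≈ 5.01748591186, so 162,375 × 5.01748591186 ≈ 814,714.2749.
B: e^(0.07175·21) = e^1.50675 ≈ 4.51204280015, so 162,375 × 4.51204280015 ≈ 732,642.9497.
Difference ≈ 82,071.3253 in favor of A.

Account A, by $82,071.33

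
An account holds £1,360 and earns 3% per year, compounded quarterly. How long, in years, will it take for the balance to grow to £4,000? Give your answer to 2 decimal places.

36.10 years

(1 + 0.0075)^(4t) = 4,000/1,360 = 2.9412.
4t·ln(1 + 0.0075) = ln(2.9412); 4t = 1.0788/0.00747201 ≈ 144.3800.
t ≈ 36.0950 years.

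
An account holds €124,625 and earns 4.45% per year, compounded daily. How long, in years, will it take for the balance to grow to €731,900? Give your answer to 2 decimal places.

We need (1 + 0.000121918)^(365t) = 5.8728, so 365t = ln 5.8728 / ln 1.000122 ≈ 14521.6077.
t ≈ 14521.6077/365 = 39.7852 years.

39.79 years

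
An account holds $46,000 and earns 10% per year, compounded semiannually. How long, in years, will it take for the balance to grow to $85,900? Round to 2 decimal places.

We need (1 + 0.05)^(2t) = 1.8674, so 2t = ln 1.8674 / ln 1.05 ≈ 12.8006.
t ≈ 12.8006/2 = 6.4003 years.

6.40 years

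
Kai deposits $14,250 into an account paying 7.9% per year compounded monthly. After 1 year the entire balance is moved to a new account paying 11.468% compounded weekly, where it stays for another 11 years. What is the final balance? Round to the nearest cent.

$54,357.85

Phase 1: 14,250·(1 + 0.079/12)^12 ≈ 15,417.4194.
Phase 2: 15,417.4194·(1 + 0.11468/52)^572 ≈ 54,357.8490.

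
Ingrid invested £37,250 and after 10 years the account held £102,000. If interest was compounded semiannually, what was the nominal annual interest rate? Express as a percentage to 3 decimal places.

The 20-period growth factor is 102,000/37,250 = 2.73826.
r/2 = 2.73826^(1/20) − 1 ≈ 0.051656, so r ≈ 2·0.051656 = 10.33120%.

10.331%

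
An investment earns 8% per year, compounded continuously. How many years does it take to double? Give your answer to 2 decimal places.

e^(0.08t) = 2, so 0.08t = ln 2 ≈ 0.69315.
t ≈ 0.69315/0.08 ≈ 8.6643.

8.66 years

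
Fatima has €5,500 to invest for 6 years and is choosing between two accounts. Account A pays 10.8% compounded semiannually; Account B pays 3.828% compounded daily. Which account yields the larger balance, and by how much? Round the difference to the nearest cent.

Account A growth factor: (1 + 0.054)^12 ≈ 1.879694759; balance ≈ 10,338.3212.
Account B growth factor: (1 + 0.03828/365)^2190 ≈ 1.25818217; balance ≈ 6,920.0019.
Account A is larger by 3,418.3192.

Account A, by €3,418.32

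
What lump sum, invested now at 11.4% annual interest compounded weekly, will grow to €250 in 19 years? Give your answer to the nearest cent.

€28.73

Periodic rate = 11.4%/52 = 0.00219231; 988 periods.
P = 250/(1 + 0.114/52)^988 ≈ 250/8.70266408 ≈ 28.7268.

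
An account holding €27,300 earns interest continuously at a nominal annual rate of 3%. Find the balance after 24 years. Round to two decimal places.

A = P·e^(rt) = 27,300·e^(0.03·24) = 27,300·e^0.72.
e^0.72 ≈ 2.0544332106, so A ≈ 56,086.0267.

€56,086.03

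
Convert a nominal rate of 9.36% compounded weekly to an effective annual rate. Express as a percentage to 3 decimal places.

EAR = (1 + 9.36%/52)^52 − 1 = (1 + 0.0018)^52 − 1.
(1 + 0.0018)^52 ≈ 1.098028, so EAR ≈ 9.80280%.

9.803%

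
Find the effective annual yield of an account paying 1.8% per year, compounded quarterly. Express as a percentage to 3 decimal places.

One year is 4 periods at 0.0045 each: (1 + 0.0045)^4 ≈ 1.018122.
EAR = 1.018122 − 1 ≈ 1.81219%.

1.812%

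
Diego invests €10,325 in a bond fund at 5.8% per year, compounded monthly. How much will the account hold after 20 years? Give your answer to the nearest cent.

Growth factor = (1 + 0.058/12)^240 ≈ 3.1810319827.
A ≈ 10,325 × 3.1810319827 ≈ 32,844.1552.

€32,844.16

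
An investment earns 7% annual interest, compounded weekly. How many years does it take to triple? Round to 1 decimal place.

(1 + 0.00134615)^(52t) = 3.
52t = ln 3 / ln(1 + 0.00134615) ≈ 1.0986/0.00134525 ≈ 816.6612.
t ≈ 15.7050.

15.7 years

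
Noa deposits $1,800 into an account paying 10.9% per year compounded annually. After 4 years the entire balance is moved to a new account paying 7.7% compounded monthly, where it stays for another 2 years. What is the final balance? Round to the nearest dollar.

$3,174

Phase 1: 1,800·(1 + 0.109)^4 ≈ 2,722.6931.
Phase 2: 2,722.6931·(1 + 0.077/12)^24 ≈ 3,174.4345.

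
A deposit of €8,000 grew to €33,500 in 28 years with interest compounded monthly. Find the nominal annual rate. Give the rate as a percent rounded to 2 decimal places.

(1 + r/12)^336 = 33,500/8,000 = 4.1875.
1 + r/12 = 4.1875^(1/336) ≈ 1.004271, so r/12 ≈ 0.00427131.
r ≈ 12·0.00427131 = 5.12557%.

5.13%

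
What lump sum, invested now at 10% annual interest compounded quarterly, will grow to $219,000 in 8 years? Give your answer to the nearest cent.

$99,375.75

Periodic rate = 10%/4 = 0.025; 32 periods.
P = 219,000/(1 + 0.025)^32 ≈ 219,000/2.20375693777 ≈ 99,375.7507.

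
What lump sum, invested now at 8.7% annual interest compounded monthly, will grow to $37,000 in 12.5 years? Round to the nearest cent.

$12,520.17

Periodic rate = 8.7%/12 = 0.00725; 150 periods.
P = 37,000/(1 + 0.00725)^150 ≈ 37,000/2.9552308316 ≈ 12,520.1726.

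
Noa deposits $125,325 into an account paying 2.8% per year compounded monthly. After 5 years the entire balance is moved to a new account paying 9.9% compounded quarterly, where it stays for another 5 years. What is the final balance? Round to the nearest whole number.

$235,032

Phase 1: 125,325·(1 + 0.028/12)^60 ≈ 144,134.5565.
Phase 2: 144,134.5565·(1 + 0.02475)^20 ≈ 235,031.8158.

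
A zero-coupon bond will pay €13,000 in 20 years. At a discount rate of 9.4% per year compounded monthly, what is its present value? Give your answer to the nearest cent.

Periodic rate = 9.4%/12 = 0.00783333; 240 periods.
P = 13,000/(1 + 0.094/12)^240 ≈ 13,000/6.5056751445 ≈ 1,998.2553.

€1,998.26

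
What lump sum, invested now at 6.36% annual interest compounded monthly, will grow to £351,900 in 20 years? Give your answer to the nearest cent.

£98,959.04

Periodic rate = 6.36%/12 = 0.0053; 240 periods.
P = 351,900/(1 + 0.0053)^240 ≈ 351,900/3.55601687456 ≈ 98,959.0355.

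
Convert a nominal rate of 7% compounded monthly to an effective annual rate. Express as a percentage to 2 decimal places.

7.23%

EAR = (1 + 7%/12)^12 − 1 = (1 + 0.00583333)^12 − 1.
(1 + 0.00583333)^12 ≈ 1.07229, so EAR ≈ 7.22901%.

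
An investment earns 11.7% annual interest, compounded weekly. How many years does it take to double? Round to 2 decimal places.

(1 + 0.00225)^(52t) = 2.
52t = ln 2 / ln(1 + 0.00225) ≈ 0.69315/0.00224747 ≈ 308.4119.
t ≈ 5.9310.

5.93 years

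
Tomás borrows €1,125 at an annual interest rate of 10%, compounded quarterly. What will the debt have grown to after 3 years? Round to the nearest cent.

€1,513.00

Growth factor = (1 + 0.025)^12 ≈ 1.344888824.
A ≈ 1,125 × 1.344888824 ≈ 1,512.9999.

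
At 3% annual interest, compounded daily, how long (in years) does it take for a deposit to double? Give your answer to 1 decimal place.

23.1 years

(1 + 0.0000821918)^(365t) = 2.
365t = ln 2 / ln(1 + 0.0000821918) ≈ 0.69315/8.21884e-05 ≈ 8433.6373.
t ≈ 23.1059.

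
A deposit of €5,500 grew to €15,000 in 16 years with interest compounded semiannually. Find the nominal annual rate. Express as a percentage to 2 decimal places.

The 32-period growth factor is 15,000/5,500 = 2.72727.
r/2 = 2.72727^(1/32) − 1 ≈ 0.0318499, so r ≈ 2·0.0318499 = 6.36998%.

6.37%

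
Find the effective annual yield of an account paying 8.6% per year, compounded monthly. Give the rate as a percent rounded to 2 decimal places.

EAR = (1 + 8.6%/12)^12 − 1 = (1 + 0.00716667)^12 − 1.
(1 + 0.00716667)^12 ≈ 1.089472, so EAR ≈ 8.94721%.

8.95%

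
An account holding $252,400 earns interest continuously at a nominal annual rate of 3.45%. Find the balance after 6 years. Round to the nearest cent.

$310,447.60

A = P·e^(rt) = 252,400·e^(0.0345·6) = 252,400·e^0.207.
e^0.207 ≈ 1.22998257178, so A ≈ 310,447.6011.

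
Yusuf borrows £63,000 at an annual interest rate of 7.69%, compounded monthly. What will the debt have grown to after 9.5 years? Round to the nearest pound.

Periodic rate = 7.69%/12 = 0.00640833; periods = 12·9.5 = 114.
A = 63,000·(1 + 0.0769/12)^114 ≈ 63,000·2.07138848612 ≈ 130,497.4746.

£130,497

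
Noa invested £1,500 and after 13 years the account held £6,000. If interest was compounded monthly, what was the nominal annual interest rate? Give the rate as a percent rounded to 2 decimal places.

10.71%

The 156-period growth factor is 6,000/1,500 = 4.
r/12 = 4^(1/156) − 1 ≈ 0.0089261, so r ≈ 12·0.0089261 = 10.71133%.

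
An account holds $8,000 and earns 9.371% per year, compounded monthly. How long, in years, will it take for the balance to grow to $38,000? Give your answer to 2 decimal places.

16.69 years

(1 + 0.00780917)^(12t) = 38,000/8,000 = 4.75.
12t·ln(1 + 0.00780917) = ln(4.75); 12t = 1.5581/0.00777883 ≈ 200.3057.
t ≈ 16.6921 years.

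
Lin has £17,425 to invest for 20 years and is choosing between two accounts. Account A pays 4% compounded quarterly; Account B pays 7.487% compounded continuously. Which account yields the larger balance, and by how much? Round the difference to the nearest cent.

A: (1 + 0.01)^80 ≈ 2.2167152172, so 17,425 × 2.2167152172 ≈ 38,626.2627.
B: e^(0.07487·20) = e^1.4974 ≈ 4.4700518137, so 17,425 × 4.4700518137 ≈ 77,890.6529.
Difference ≈ 39,264.3902 in favor of B.

Account B, by £39,264.39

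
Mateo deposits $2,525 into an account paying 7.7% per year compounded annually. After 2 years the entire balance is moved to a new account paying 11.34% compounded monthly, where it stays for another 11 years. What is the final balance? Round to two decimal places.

Phase 1: 2,525·(1 + 0.077)^2 ≈ 2,928.8207.
Phase 2: 2,928.8207·(1 + 0.00945)^132 ≈ 10,136.4999.

$10,136.50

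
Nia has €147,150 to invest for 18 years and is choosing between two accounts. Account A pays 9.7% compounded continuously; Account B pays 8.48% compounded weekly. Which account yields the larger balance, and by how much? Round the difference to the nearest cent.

A: e^(0.097·18) = e^1.746 ≈ 5.7316302408, so 147,150 × 5.7316302408 ≈ 843,409.3899.
B: (1 + 0.0848/52)^936 ≈ 4.59586390706, so 147,150 × 4.59586390706 ≈ 676,281.3739.
Difference ≈ 167,128.0160 in favor of A.

Account A, by €167,128.02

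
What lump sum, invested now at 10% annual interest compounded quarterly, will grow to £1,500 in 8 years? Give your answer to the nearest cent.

£680.66

Periodic rate = 10%/4 = 0.025; 32 periods.
P = 1,500/(1 + 0.025)^32 ≈ 1,500/2.203756938 ≈ 680.6558.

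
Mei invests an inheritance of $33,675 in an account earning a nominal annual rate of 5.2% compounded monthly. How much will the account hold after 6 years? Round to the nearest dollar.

Periodic rate = 5.2%/12 = 0.00433333; periods = 12·6 = 72.
A = 33,675·(1 + 0.052/12)^72 ≈ 33,675·1.365234142 ≈ 45,974.2597.

$45,974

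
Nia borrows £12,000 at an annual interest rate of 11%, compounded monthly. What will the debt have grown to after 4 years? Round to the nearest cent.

Periodic rate = 11%/12 = 0.00916667; periods = 12·4 = 48.
A = 12,000·(1 + 0.11/12)^48 ≈ 12,000·1.5495980478 ≈ 18,595.1766.

£18,595.18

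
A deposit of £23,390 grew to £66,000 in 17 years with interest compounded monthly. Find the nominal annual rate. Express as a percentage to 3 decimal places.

6.118%

The 204-period growth factor is 66,000/23,390 = 2.82172.
r/12 = 2.82172^(1/204) − 1 ≈ 0.00509798, so r ≈ 12·0.00509798 = 6.11758%.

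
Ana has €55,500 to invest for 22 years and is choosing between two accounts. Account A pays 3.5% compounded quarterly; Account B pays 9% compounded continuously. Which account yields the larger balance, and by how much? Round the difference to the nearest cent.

Account B, by €282,506.00

Account A growth factor: (1 + 0.00875)^88 ≈ 2.15254480617; balance ≈ 119,466.2367.
Account B growth factor: e^(0.09·22) = e^1.98 ≈ 7.24274298516; balance ≈ 401,972.2357.
Account B is larger by 282,505.9989.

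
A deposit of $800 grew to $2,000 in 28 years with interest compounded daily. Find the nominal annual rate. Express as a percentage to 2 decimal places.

(1 + r/365)^10220 = 2,000/800 = 2.5.
1 + r/365 = 2.5^(1/10220) ≈ 1.00009, so r/365 ≈ 0.0000896606.
r ≈ 365·0.0000896606 = 3.27261%.

3.27%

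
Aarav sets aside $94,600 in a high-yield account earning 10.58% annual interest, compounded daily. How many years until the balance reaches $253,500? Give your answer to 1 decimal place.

(1 + 0.000289863)^(365t) = 253,500/94,600 = 2.6797.
365t·ln(1 + 0.000289863) = ln(2.6797); 365t = 0.98571/0.000289821 ≈ 3401.0866.
t ≈ 9.3180 years.

9.3 years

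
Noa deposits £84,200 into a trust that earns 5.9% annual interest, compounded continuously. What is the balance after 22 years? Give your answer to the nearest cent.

A = P·e^(rt) = 84,200·e^(0.059·22) = 84,200·e^1.298.
e^1.298 ≈ 3.66196540799, so A ≈ 308,337.4874.

£308,337.49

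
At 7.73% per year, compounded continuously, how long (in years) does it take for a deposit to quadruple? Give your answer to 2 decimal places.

e^(0.0773t) = 4, so 0.0773t = ln 4 ≈ 1.3863.
t ≈ 1.3863/0.0773 ≈ 17.9340.

17.93 years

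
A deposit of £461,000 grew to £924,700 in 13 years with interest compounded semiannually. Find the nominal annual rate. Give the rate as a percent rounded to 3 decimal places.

The 26-period growth factor is 924,700/461,000 = 2.00586.
r/2 = 2.00586^(1/26) − 1 ≈ 0.0271336, so r ≈ 2·0.0271336 = 5.42671%.

5.427%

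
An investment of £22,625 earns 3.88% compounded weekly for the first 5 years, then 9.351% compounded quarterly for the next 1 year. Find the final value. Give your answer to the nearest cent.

£30,126.85

After 5 years at 3.88%: 22,625 × 1.2140084573 ≈ 27,466.9413.
Then 1 years at 9.351%: 27,466.9413 × 1.0968404476 ≈ 30,126.8522.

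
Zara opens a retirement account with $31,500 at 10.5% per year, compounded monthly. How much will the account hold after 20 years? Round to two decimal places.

Growth factor = (1 + 0.00875)^240 ≈ 8.09191766577.
A ≈ 31,500 × 8.09191766577 ≈ 254,895.4065.

$254,895.41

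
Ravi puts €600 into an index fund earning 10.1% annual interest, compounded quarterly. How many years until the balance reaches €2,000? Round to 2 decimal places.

12.07 years

(1 + 0.02525)^(4t) = 2,000/600 = 3.3333.
4t·ln(1 + 0.02525) = ln(3.3333); 4t = 1.204/0.0249365 ≈ 48.2816.
t ≈ 12.0704 years.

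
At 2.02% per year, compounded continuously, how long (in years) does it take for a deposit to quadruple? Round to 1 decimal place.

e^(0.0202t) = 4, so 0.0202t = ln 4 ≈ 1.3863.
t ≈ 1.3863/0.0202 ≈ 68.6284.

68.6 years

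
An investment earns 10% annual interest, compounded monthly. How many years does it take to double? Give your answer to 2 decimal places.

6.96 years

(1 + 0.00833333)^(12t) = 2.
12t = ln 2 / ln(1 + 0.00833333) ≈ 0.69315/0.0082988 ≈ 83.5238.
t ≈ 6.9603.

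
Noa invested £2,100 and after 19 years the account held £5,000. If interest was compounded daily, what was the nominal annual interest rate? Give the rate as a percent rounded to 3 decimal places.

4.566%

(1 + r/365)^6935 = 5,000/2,100 = 2.38095.
1 + r/365 = 2.38095^(1/6935) ≈ 1.000125, so r/365 ≈ 0.000125098.
r ≈ 365·0.000125098 = 4.56608%.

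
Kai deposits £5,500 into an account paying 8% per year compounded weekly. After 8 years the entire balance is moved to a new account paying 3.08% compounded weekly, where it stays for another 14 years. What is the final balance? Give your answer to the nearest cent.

After 8 years at 8%: 5,500 × 1.895548413 ≈ 10,425.5163.
Then 14 years at 3.08%: 10,425.5163 × 1.5389068841 ≈ 16,043.8988.

£16,043.90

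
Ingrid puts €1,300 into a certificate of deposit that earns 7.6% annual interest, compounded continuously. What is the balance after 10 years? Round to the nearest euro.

A = P·e^(rt) = 1,300·e^(0.076·10) = 1,300·e^0.76.
e^0.76 ≈ 2.13827622, so A ≈ 2,779.7591.

€2,780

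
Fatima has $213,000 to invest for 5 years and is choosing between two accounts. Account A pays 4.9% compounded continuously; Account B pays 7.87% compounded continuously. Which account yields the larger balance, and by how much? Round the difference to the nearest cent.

Account B, by $43,566.59

Account A growth factor: e^(0.049·5) = e^0.245 ≈ 1.2776213132; balance ≈ 272,133.3397.
Account B growth factor: e^(0.0787·5) = e^0.3935 ≈ 1.48215928373; balance ≈ 315,699.9274.
Account B is larger by 43,566.5877.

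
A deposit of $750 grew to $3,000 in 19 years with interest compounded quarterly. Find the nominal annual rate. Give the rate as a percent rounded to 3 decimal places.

(1 + r/4)^76 = 3,000/750 = 4.
1 + r/4 = 4^(1/76) ≈ 1.018408, so r/4 ≈ 0.0184081.
r ≈ 4·0.0184081 = 7.36324%.

7.363%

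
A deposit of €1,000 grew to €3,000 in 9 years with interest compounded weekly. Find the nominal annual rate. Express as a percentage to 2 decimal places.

The 468-period growth factor is 3,000/1,000 = 3.
r/52 = 3^(1/468) − 1 ≈ 0.00235022, so r ≈ 52·0.00235022 = 12.22114%.

12.22%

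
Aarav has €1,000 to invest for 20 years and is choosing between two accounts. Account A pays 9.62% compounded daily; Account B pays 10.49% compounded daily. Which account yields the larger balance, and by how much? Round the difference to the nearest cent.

Account A growth factor: (1 + 0.0962/365)^7300 ≈ 6.846561108; balance ≈ 6,846.5611.
Account B growth factor: (1 + 0.1049/365)^7300 ≈ 8.147397719; balance ≈ 8,147.3977.
Account B is larger by 1,300.8366.

Account B, by €1,300.84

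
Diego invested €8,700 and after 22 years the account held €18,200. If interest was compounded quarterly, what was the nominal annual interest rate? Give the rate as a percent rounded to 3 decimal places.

3.369%

The 88-period growth factor is 18,200/8,700 = 2.09195.
r/4 = 2.09195^(1/88) − 1 ≈ 0.00842276, so r ≈ 4·0.00842276 = 3.36910%.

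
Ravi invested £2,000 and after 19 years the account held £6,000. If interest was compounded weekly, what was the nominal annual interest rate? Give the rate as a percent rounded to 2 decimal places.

(1 + r/52)^988 = 6,000/2,000 = 3.
1 + r/52 = 3^(1/988) ≈ 1.001113, so r/52 ≈ 0.00111257.
r ≈ 52·0.00111257 = 5.78539%.

5.79%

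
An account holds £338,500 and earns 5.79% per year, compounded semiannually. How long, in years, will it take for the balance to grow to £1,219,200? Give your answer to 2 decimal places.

(1 + 0.02895)^(2t) = 1,219,200/338,500 = 3.6018.
2t·ln(1 + 0.02895) = ln(3.6018); 2t = 1.2814/0.0285389 ≈ 44.9011.
t ≈ 22.4505 years.

22.45 years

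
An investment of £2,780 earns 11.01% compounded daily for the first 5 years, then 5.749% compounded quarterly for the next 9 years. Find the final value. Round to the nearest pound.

Phase 1: 2,780·(1 + 0.1101/365)^1825 ≈ 4,820.4530.
Phase 2: 4,820.4530·(1 + 0.0143725)^36 ≈ 8,057.4323.

£8,057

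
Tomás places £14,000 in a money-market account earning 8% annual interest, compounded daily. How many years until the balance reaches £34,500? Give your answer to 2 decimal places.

(1 + 0.000219178)^(365t) = 34,500/14,000 = 2.4643.
365t·ln(1 + 0.000219178) = ln(2.4643); 365t = 0.9019/0.000219154 ≈ 4115.3788.
t ≈ 11.2750 years.

11.28 years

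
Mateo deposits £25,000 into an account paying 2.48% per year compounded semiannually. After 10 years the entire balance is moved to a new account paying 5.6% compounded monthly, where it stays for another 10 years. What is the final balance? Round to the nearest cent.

£55,927.05

Phase 1: 25,000·(1 + 0.0124)^20 ≈ 31,987.6797.
Phase 2: 31,987.6797·(1 + 0.056/12)^120 ≈ 55,927.0522.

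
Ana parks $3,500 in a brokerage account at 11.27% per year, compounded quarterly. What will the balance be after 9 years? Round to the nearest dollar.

Growth factor = (1 + 0.028175)^36 ≈ 2.719026458.
A ≈ 3,500 × 2.719026458 ≈ 9,516.5926.

$9,517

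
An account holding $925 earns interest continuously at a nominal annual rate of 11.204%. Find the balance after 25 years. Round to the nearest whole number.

A = P·e^(rt) = 925·e^(0.11204·25) = 925·e^2.801.
e^2.801 ≈ 16.461099643, so A ≈ 15,226.5172.

$15,227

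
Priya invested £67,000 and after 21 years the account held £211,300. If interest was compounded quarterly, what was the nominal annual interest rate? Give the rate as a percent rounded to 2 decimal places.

The 84-period growth factor is 211,300/67,000 = 3.15373.
r/4 = 3.15373^(1/84) − 1 ≈ 0.0137676, so r ≈ 4·0.0137676 = 5.50702%.

5.51%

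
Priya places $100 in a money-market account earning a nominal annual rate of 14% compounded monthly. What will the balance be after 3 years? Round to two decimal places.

$151.83

Growth factor = (1 + 0.14/12)^36 ≈ 1.51826599.
A ≈ 100 × 1.51826599 ≈ 151.8266.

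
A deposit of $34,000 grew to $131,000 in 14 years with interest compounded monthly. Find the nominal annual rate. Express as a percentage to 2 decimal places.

(1 + r/12)^168 = 131,000/34,000 = 3.85294.
1 + r/12 = 3.85294^(1/168) ≈ 1.008061, so r/12 ≈ 0.00806111.
r ≈ 12·0.00806111 = 9.67333%.

9.67%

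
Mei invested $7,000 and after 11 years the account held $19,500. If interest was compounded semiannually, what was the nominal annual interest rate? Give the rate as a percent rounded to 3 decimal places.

9.534%

The 22-period growth factor is 19,500/7,000 = 2.78571.
r/2 = 2.78571^(1/22) − 1 ≈ 0.0476697, so r ≈ 2·0.0476697 = 9.53394%.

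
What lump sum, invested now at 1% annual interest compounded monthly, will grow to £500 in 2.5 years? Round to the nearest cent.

Growth factor = (1 + 0.01/12)^30 ≈ 1.02530445.
P = 500/1.02530445 ≈ 487.6600.

£487.66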